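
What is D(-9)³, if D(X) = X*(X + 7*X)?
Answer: 272097792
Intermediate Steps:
D(X) = 8*X² (D(X) = X*(8*X) = 8*X²)
D(-9)³ = (8*(-9)²)³ = (8*81)³ = 648³ = 272097792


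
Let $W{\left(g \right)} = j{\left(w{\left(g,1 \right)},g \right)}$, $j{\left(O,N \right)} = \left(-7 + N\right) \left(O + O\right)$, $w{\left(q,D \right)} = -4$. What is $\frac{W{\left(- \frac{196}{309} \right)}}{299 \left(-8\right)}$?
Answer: $- \frac{2359}{92391} \approx -0.025533$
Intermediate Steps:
$j{\left(O,N \right)} = 2 O \left(-7 + N\right)$ ($j{\left(O,N \right)} = \left(-7 + N\right) 2 O = 2 O \left(-7 + N\right)$)
$W{\left(g \right)} = 56 - 8 g$ ($W{\left(g \right)} = 2 \left(-4\right) \left(-7 + g\right) = 56 - 8 g$)
$\frac{W{\left(- \frac{196}{309} \right)}}{299 \left(-8\right)} = \frac{56 - 8 \left(- \frac{196}{309}\right)}{299 \left(-8\right)} = \frac{56 - 8 \left(\left(-196\right) \frac{1}{309}\right)}{-2392} = \left(56 - - \frac{1568}{309}\right) \left(- \frac{1}{2392}\right) = \left(56 + \frac{1568}{309}\right) \left(- \frac{1}{2392}\right) = \frac{18872}{309} \left(- \frac{1}{2392}\right) = - \frac{2359}{92391}$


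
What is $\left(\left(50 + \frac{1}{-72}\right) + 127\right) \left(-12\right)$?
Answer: $- \frac{12743}{6} \approx -2123.8$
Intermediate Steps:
$\left(\left(50 + \frac{1}{-72}\right) + 127\right) \left(-12\right) = \left(\left(50 - \frac{1}{72}\right) + 127\right) \left(-12\right) = \left(\frac{3599}{72} + 127\right) \left(-12\right) = \frac{12743}{72} \left(-12\right) = - \frac{12743}{6}$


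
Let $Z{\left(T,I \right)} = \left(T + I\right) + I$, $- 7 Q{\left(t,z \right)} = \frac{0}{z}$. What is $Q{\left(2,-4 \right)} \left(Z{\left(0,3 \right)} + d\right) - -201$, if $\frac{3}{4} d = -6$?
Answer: $201$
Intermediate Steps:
$Q{\left(t,z \right)} = 0$ ($Q{\left(t,z \right)} = - \frac{0 \frac{1}{z}}{7} = \left(- \frac{1}{7}\right) 0 = 0$)
$Z{\left(T,I \right)} = T + 2 I$ ($Z{\left(T,I \right)} = \left(I + T\right) + I = T + 2 I$)
$d = -8$ ($d = \frac{4}{3} \left(-6\right) = -8$)
$Q{\left(2,-4 \right)} \left(Z{\left(0,3 \right)} + d\right) - -201 = 0 \left(\left(0 + 2 \cdot 3\right) - 8\right) - -201 = 0 \left(\left(0 + 6\right) - 8\right) + 201 = 0 \left(6 - 8\right) + 201 = 0 \left(-2\right) + 201 = 0 + 201 = 201$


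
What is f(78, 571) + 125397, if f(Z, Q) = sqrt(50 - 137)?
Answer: 125397 + I*sqrt(87) ≈ 1.254e+5 + 9.3274*I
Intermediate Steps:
f(Z, Q) = I*sqrt(87) (f(Z, Q) = sqrt(-87) = I*sqrt(87))
f(78, 571) + 125397 = I*sqrt(87) + 125397 = 125397 + I*sqrt(87)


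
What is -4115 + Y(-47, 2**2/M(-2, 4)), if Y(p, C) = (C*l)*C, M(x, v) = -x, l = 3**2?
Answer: -4079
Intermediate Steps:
l = 9
Y(p, C) = 9*C**2 (Y(p, C) = (C*9)*C = (9*C)*C = 9*C**2)
-4115 + Y(-47, 2**2/M(-2, 4)) = -4115 + 9*(2**2/((-1*(-2))))**2 = -4115 + 9*(4/2)**2 = -4115 + 9*(4*(1/2))**2 = -4115 + 9*2**2 = -4115 + 9*4 = -4115 + 36 = -4079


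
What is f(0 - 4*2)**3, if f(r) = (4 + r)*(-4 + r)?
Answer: 110592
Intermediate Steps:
f(r) = (-4 + r)*(4 + r)
f(0 - 4*2)**3 = (-16 + (0 - 4*2)**2)**3 = (-16 + (0 - 8)**2)**3 = (-16 + (-8)**2)**3 = (-16 + 64)**3 = 48**3 = 110592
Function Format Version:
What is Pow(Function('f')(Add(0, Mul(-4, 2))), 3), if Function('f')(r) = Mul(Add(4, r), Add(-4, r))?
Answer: 110592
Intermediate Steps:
Function('f')(r) = Mul(Add(-4, r), Add(4, r))
Pow(Function('f')(Add(0, Mul(-4, 2))), 3) = Pow(Add(-16, Pow(Add(0, Mul(-4, 2)), 2)), 3) = Pow(Add(-16, Pow(Add(0, -8), 2)), 3) = Pow(Add(-16, Pow(-8, 2)), 3) = Pow(Add(-16, 64), 3) = Pow(48, 3) = 110592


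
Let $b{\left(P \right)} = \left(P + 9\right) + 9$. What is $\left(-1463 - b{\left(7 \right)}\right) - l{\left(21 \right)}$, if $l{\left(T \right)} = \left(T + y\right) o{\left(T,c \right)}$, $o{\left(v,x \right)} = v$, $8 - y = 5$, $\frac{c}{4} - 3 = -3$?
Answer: $-1992$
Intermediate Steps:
$c = 0$ ($c = 12 + 4 \left(-3\right) = 12 - 12 = 0$)
$y = 3$ ($y = 8 - 5 = 3$)
$b{\left(P \right)} = 18 + P$ ($b{\left(P \right)} = \left(9 + P\right) + 9 = 18 + P$)
$l{\left(T \right)} = T \left(3 + T\right)$ ($l{\left(T \right)} = \left(T + 3\right) T = \left(3 + T\right) T = T \left(3 + T\right)$)
$\left(-1463 - b{\left(7 \right)}\right) - l{\left(21 \right)} = \left(-1463 - \left(18 + 7\right)\right) - 21 \left(3 + 21\right) = \left(-1463 - 25\right) - 21 \cdot 24 = \left(-1463 - 25\right) - 504 = -1488 - 504 = -1992$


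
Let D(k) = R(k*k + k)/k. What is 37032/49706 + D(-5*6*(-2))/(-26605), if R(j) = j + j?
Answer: 489586114/661214065 ≈ 0.74043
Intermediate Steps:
R(j) = 2*j
D(k) = (2*k + 2*k²)/k (D(k) = (2*(k*k + k))/k = (2*(k² + k))/k = (2*(k + k²))/k = (2*k + 2*k²)/k)
37032/49706 + D(-5*6*(-2))/(-26605) = 37032/49706 + (2 + 2*(-5*6*(-2)))/(-26605) = 37032*(1/49706) + (2 + 2*(-30*(-2)))*(-1/26605) = 18516/24853 + (2 + 2*60)*(-1/26605) = 18516/24853 + (2 + 120)*(-1/26605) = 18516/24853 + 122*(-1/26605) = 18516/24853 - 122/26605 = 489586114/661214065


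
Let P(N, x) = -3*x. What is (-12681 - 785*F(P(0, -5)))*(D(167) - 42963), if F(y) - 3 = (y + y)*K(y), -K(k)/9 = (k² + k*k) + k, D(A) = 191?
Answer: -4214826191208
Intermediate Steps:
K(k) = -18*k² - 9*k (K(k) = -9*((k² + k*k) + k) = -9*((k² + k²) + k) = -9*(2*k² + k) = -9*(k + 2*k²) = -18*k² - 9*k)
F(y) = 3 - 18*y²*(1 + 2*y) (F(y) = 3 + (y + y)*(-9*y*(1 + 2*y)) = 3 + (2*y)*(-9*y*(1 + 2*y)) = 3 - 18*y²*(1 + 2*y))
(-12681 - 785*F(P(0, -5)))*(D(167) - 42963) = (-12681 - 785*(3 - 36*(-3*(-5))³ - 18*(-3*(-5))²))*(191 - 42963) = (-12681 - 785*(3 - 36*15³ - 18*15²))*(-42772) = (-12681 - 785*(3 - 36*3375 - 18*225))*(-42772) = (-12681 - 785*(3 - 121500 - 4050))*(-42772) = (-12681 - 785*(-125547))*(-42772) = (-12681 + 98554395)*(-42772) = 98541714*(-42772) = -4214826191208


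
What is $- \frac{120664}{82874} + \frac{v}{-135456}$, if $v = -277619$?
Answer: $\frac{3331367111}{5612890272} \approx 0.59352$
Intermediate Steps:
$- \frac{120664}{82874} + \frac{v}{-135456} = - \frac{120664}{82874} - \frac{277619}{-135456} = \left(-120664\right) \frac{1}{82874} - - \frac{277619}{135456} = - \frac{60332}{41437} + \frac{277619}{135456} = \frac{3331367111}{5612890272}$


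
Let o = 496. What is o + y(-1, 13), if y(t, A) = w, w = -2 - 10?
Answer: 484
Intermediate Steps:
w = -12
y(t, A) = -12
o + y(-1, 13) = 496 - 12 = 484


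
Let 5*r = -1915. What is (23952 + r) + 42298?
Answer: 65867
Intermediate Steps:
r = -383 (r = (1/5)*(-1915) = -383)
(23952 + r) + 42298 = (23952 - 383) + 42298 = 23569 + 42298 = 65867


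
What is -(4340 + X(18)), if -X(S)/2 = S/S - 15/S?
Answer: -13019/3 ≈ -4339.7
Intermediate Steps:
X(S) = -2 + 30/S (X(S) = -2*(S/S - 15/S) = -2*(1 - 15/S) = -2 + 30/S)
-(4340 + X(18)) = -(4340 + (-2 + 30/18)) = -(4340 + (-2 + 30*(1/18))) = -(4340 + (-2 + 5/3)) = -(4340 - 1/3) = -1*13019/3 = -13019/3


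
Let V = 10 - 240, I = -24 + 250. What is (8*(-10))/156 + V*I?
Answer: -2027240/39 ≈ -51981.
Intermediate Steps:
I = 226
V = -230
(8*(-10))/156 + V*I = (8*(-10))/156 - 230*226 = -80*1/156 - 51980 = -20/39 - 51980 = -2027240/39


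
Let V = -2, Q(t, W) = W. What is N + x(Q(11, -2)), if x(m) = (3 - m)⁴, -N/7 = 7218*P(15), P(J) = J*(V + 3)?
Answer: -757265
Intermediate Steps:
P(J) = J (P(J) = J*(-2 + 3) = J*1 = J)
N = -757890 (N = -50526*15 = -7*108270 = -757890)
N + x(Q(11, -2)) = -757890 + (-3 - 2)⁴ = -757890 + (-5)⁴ = -757890 + 625 = -757265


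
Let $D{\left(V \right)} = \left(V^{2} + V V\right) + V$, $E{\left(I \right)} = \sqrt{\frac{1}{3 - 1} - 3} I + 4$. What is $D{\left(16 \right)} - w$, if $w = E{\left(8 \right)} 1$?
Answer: $524 - 4 i \sqrt{10} \approx 524.0 - 12.649 i$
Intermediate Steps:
$E{\left(I \right)} = 4 + \frac{i I \sqrt{10}}{2}$ ($E{\left(I \right)} = \sqrt{\frac{1}{2} - 3} I + 4 = \sqrt{- \frac{5}{2}} I + 4 = \frac{i \sqrt{10}}{2} I + 4 = \frac{i I \sqrt{10}}{2} + 4 = 4 + \frac{i I \sqrt{10}}{2}$)
$D{\left(V \right)} = V + 2 V^{2}$ ($D{\left(V \right)} = \left(V^{2} + V^{2}\right) + V = 2 V^{2} + V = V + 2 V^{2}$)
$w = 4 + 4 i \sqrt{10}$ ($w = \left(4 + \frac{1}{2} i 8 \sqrt{10}\right) 1 = \left(4 + 4 i \sqrt{10}\right) 1 = 4 + 4 i \sqrt{10} \approx 4.0 + 12.649 i$)
$D{\left(16 \right)} - w = 16 \left(1 + 2 \cdot 16\right) - \left(4 + 4 i \sqrt{10}\right) = 16 \left(1 + 32\right) - \left(4 + 4 i \sqrt{10}\right) = 16 \cdot 33 - \left(4 + 4 i \sqrt{10}\right) = 528 - \left(4 + 4 i \sqrt{10}\right) = 524 - 4 i \sqrt{10}$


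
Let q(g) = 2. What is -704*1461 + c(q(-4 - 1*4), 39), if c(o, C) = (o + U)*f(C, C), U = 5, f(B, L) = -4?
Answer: -1028572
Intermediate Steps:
c(o, C) = -20 - 4*o (c(o, C) = (o + 5)*(-4) = (5 + o)*(-4) = -20 - 4*o)
-704*1461 + c(q(-4 - 1*4), 39) = -704*1461 + (-20 - 4*2) = -1028544 + (-20 - 8) = -1028544 - 28 = -1028572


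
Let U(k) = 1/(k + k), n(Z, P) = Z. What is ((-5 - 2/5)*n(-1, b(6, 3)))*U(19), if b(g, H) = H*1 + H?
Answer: 27/190 ≈ 0.14211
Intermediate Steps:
b(g, H) = 2*H (b(g, H) = H + H = 2*H)
U(k) = 1/(2*k)
((-5 - 2/5)*n(-1, b(6, 3)))*U(19) = ((-5 - 2/5)*(-1))*((1/2)/19) = ((-5 - 2*1/5)*(-1))*((1/2)*(1/19)) = ((-5 - 2/5)*(-1))*(1/38) = -27/5*(-1)*(1/38) = (27/5)*(1/38) = 27/190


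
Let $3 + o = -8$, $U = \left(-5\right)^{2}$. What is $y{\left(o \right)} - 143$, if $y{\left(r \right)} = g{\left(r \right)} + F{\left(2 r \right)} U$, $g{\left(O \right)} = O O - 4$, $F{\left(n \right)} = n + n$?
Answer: $-1126$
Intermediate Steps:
$U = 25$
$F{\left(n \right)} = 2 n$
$g{\left(O \right)} = -4 + O^{2}$ ($g{\left(O \right)} = O^{2} - 4 = -4 + O^{2}$)
$o = -11$ ($o = -3 - 8 = -11$)
$y{\left(r \right)} = -4 + r^{2} + 100 r$ ($y{\left(r \right)} = \left(-4 + r^{2}\right) + 2 \cdot 2 r 25 = \left(-4 + r^{2}\right) + 4 r 25 = \left(-4 + r^{2}\right) + 100 r = -4 + r^{2} + 100 r$)
$y{\left(o \right)} - 143 = \left(-4 + \left(-11\right)^{2} + 100 \left(-11\right)\right) - 143 = \left(-4 + 121 - 1100\right) - 143 = -983 - 143 = -1126$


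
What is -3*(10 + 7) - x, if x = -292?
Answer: 241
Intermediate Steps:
-3*(10 + 7) - x = -3*(10 + 7) - 1*(-292) = -3*17 + 292 = -51 + 292 = 241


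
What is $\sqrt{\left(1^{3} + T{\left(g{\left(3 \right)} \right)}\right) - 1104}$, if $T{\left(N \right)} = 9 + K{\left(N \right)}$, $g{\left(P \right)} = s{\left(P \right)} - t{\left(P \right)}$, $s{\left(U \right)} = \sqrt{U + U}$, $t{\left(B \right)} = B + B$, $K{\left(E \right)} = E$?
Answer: $\sqrt{-1100 + \sqrt{6}} \approx 33.129 i$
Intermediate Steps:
$t{\left(B \right)} = 2 B$
$s{\left(U \right)} = \sqrt{2} \sqrt{U}$ ($s{\left(U \right)} = \sqrt{2 U} = \sqrt{2} \sqrt{U}$)
$g{\left(P \right)} = - 2 P + \sqrt{2} \sqrt{P}$ ($g{\left(P \right)} = \sqrt{2} \sqrt{P} - 2 P = - 2 P + \sqrt{2} \sqrt{P}$)
$T{\left(N \right)} = 9 + N$
$\sqrt{\left(1^{3} + T{\left(g{\left(3 \right)} \right)}\right) - 1104} = \sqrt{\left(1^{3} + \left(9 - \left(6 - \sqrt{2} \sqrt{3}\right)\right)\right) - 1104} = \sqrt{\left(1 + \left(9 - \left(6 - \sqrt{6}\right)\right)\right) - 1104} = \sqrt{\left(1 + \left(3 + \sqrt{6}\right)\right) - 1104} = \sqrt{\left(4 + \sqrt{6}\right) - 1104} = \sqrt{-1100 + \sqrt{6}}$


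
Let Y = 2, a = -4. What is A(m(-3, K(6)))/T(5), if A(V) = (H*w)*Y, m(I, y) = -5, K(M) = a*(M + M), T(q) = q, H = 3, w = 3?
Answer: 18/5 ≈ 3.6000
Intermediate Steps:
K(M) = -8*M (K(M) = -4*(M + M) = -8*M)
A(V) = 18 (A(V) = (3*3)*2 = 9*2 = 18)
A(m(-3, K(6)))/T(5) = 18/5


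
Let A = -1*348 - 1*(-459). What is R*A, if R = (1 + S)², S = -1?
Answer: 0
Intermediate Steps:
R = 0 (R = (1 - 1)² = 0² = 0)
A = 111 (A = -348 + 459 = 111)
R*A = 0*111 = 0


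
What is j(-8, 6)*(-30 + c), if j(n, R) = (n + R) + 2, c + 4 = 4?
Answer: 0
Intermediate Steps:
c = 0 (c = -4 + 4 = 0)
j(n, R) = 2 + R + n (j(n, R) = (R + n) + 2 = 2 + R + n)
j(-8, 6)*(-30 + c) = (2 + 6 - 8)*(-30 + 0) = 0*(-30) = 0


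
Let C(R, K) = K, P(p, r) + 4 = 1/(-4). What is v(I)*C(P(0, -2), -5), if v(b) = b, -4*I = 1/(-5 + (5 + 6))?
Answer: 5/24 ≈ 0.20833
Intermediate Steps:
P(p, r) = -17/4 (P(p, r) = -4 + 1/(-4) = -4 - 1/4 = -17/4)
I = -1/24 (I = -1/(4*(-5 + (5 + 6))) = -1/(4*(-5 + 11)) = -1/4/6 = -1/4*1/6 = -1/24 ≈ -0.041667)
v(I)*C(P(0, -2), -5) = -1/24*(-5) = 5/24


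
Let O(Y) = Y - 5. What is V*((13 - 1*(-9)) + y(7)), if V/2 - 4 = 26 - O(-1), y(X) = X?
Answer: 2088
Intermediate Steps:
O(Y) = -5 + Y
V = 72 (V = 8 + 2*(26 - (-5 - 1)) = 8 + 2*(26 - 1*(-6)) = 8 + 2*(26 + 6) = 8 + 2*32 = 8 + 64 = 72)
V*((13 - 1*(-9)) + y(7)) = 72*((13 - 1*(-9)) + 7) = 72*((13 + 9) + 7) = 72*(22 + 7) = 72*29 = 2088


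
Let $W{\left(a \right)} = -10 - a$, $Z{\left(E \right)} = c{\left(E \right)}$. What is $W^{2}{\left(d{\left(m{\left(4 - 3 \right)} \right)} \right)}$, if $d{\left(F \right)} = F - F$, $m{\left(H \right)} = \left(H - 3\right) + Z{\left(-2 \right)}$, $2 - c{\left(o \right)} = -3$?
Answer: $100$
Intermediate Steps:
$c{\left(o \right)} = 5$ ($c{\left(o \right)} = 2 - -3 = 2 + 3 = 5$)
$Z{\left(E \right)} = 5$
$m{\left(H \right)} = 2 + H$ ($m{\left(H \right)} = \left(H - 3\right) + 5 = \left(-3 + H\right) + 5 = 2 + H$)
$d{\left(F \right)} = 0$
$W^{2}{\left(d{\left(m{\left(4 - 3 \right)} \right)} \right)} = \left(-10 - 0\right)^{2} = \left(-10 + 0\right)^{2} = \left(-10\right)^{2} = 100$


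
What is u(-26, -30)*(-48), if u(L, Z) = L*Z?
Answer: -37440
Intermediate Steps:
u(-26, -30)*(-48) = -26*(-30)*(-48) = 780*(-48) = -37440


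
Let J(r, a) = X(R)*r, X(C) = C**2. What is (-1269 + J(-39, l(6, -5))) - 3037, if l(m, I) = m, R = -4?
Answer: -4930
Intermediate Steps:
J(r, a) = 16*r (J(r, a) = (-4)**2*r = 16*r)
(-1269 + J(-39, l(6, -5))) - 3037 = (-1269 + 16*(-39)) - 3037 = (-1269 - 624) - 3037 = -1893 - 3037 = -4930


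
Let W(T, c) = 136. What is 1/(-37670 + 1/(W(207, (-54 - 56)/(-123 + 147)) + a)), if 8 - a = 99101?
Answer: -98957/3727710191 ≈ -2.6546e-5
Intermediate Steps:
a = -99093 (a = 8 - 1*99101 = 8 - 99101 = -99093)
1/(-37670 + 1/(W(207, (-54 - 56)/(-123 + 147)) + a)) = 1/(-37670 + 1/(136 - 99093)) = 1/(-37670 + 1/(-98957)) = 1/(-37670 - 1/98957) = 1/(-3727710191/98957) = -98957/3727710191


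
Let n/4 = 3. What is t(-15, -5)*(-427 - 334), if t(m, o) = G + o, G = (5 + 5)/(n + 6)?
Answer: 30440/9 ≈ 3382.2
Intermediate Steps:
n = 12 (n = 4*3 = 12)
G = 5/9 (G = (5 + 5)/(12 + 6) = 10/18 = 10*(1/18) = 5/9 ≈ 0.55556)
t(m, o) = 5/9 + o
t(-15, -5)*(-427 - 334) = (5/9 - 5)*(-427 - 334) = -40/9*(-761) = 30440/9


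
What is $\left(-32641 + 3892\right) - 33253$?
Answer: $-62002$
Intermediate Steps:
$\left(-32641 + 3892\right) - 33253 = -28749 - 33253 = -62002$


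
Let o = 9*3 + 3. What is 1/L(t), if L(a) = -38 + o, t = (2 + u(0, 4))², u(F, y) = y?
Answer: -⅛ ≈ -0.12500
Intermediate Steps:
o = 30 (o = 27 + 3 = 30)
t = 36 (t = (2 + 4)² = 6² = 36)
L(a) = -8 (L(a) = -38 + 30 = -8)
1/L(t) = 1/(-8) = -⅛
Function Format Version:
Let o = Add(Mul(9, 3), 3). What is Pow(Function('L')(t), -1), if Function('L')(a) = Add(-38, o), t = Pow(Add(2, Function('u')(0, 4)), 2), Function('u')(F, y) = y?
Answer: Rational(-1, 8) ≈ -0.12500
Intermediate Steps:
o = 30 (o = Add(27, 3) = 30)
t = 36 (t = Pow(Add(2, 4), 2) = Pow(6, 2) = 36)
Function('L')(a) = -8 (Function('L')(a) = Add(-38, 30) = -8)
Pow(Function('L')(t), -1) = Pow(-8, -1) = Rational(-1, 8)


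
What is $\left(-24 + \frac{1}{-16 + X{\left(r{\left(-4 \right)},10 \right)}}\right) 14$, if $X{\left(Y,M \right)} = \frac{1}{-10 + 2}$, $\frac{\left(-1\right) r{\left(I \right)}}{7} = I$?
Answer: $- \frac{43456}{129} \approx -336.87$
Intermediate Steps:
$r{\left(I \right)} = - 7 I$
$X{\left(Y,M \right)} = - \frac{1}{8}$ ($X{\left(Y,M \right)} = \frac{1}{-8} = - \frac{1}{8}$)
$\left(-24 + \frac{1}{-16 + X{\left(r{\left(-4 \right)},10 \right)}}\right) 14 = \left(-24 + \frac{1}{-16 - \frac{1}{8}}\right) 14 = \left(-24 + \frac{1}{- \frac{129}{8}}\right) 14 = \left(-24 - \frac{8}{129}\right) 14 = \left(- \frac{3104}{129}\right) 14 = - \frac{43456}{129}$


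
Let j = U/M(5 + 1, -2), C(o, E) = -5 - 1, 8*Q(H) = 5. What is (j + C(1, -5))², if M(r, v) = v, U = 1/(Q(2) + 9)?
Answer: 217156/5929 ≈ 36.626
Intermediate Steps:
Q(H) = 5/8 (Q(H) = (⅛)*5 = 5/8)
U = 8/77 (U = 1/(5/8 + 9) = 1/(77/8) = 8/77 ≈ 0.10390)
C(o, E) = -6
j = -4/77 (j = (8/77)/(-2) = (8/77)*(-½) = -4/77 ≈ -0.051948)
(j + C(1, -5))² = (-4/77 - 6)² = (-466/77)² = 217156/5929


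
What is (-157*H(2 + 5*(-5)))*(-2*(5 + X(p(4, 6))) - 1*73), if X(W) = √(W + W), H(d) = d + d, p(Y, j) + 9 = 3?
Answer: -599426 - 28888*I*√3 ≈ -5.9943e+5 - 50036.0*I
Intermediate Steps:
p(Y, j) = -6 (p(Y, j) = -9 + 3 = -6)
H(d) = 2*d
X(W) = √2*√W (X(W) = √(2*W) = √2*√W)
(-157*H(2 + 5*(-5)))*(-2*(5 + X(p(4, 6))) - 1*73) = (-314*(2 + 5*(-5)))*(-2*(5 + √2*√(-6)) - 1*73) = (-314*(2 - 25))*(-2*(5 + √2*(I*√6)) - 73) = (-314*(-23))*(-2*(5 + 2*I*√3) - 73) = (-157*(-46))*((-10 - 4*I*√3) - 73) = 7222*(-83 - 4*I*√3) = -599426 - 28888*I*√3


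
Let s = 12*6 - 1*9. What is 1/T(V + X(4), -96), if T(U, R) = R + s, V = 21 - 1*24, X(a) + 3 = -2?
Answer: -1/33 ≈ -0.030303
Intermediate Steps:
X(a) = -5 (X(a) = -3 - 2 = -5)
s = 63 (s = 72 - 9 = 63)
V = -3 (V = 21 - 24 = -3)
T(U, R) = 63 + R (T(U, R) = R + 63 = 63 + R)
1/T(V + X(4), -96) = 1/(63 - 96) = 1/(-33) = -1/33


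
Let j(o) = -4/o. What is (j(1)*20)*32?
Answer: -2560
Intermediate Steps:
(j(1)*20)*32 = (-4/1*20)*32 = (-4*1*20)*32 = -4*20*32 = -80*32 = -2560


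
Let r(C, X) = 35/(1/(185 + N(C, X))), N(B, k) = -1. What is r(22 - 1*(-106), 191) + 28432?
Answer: 34872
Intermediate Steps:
r(C, X) = 6440 (r(C, X) = 35/(1/(185 - 1)) = 35/(1/184) = 35*184 = 6440)
r(22 - 1*(-106), 191) + 28432 = 6440 + 28432 = 34872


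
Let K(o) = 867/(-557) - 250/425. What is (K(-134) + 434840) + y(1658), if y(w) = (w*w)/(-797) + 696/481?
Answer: 1565949497940539/3630007433 ≈ 4.3139e+5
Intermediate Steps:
y(w) = 696/481 - w²/797 (y(w) = w²*(-1/797) + 696*(1/481) = -w²/797 + 696/481 = 696/481 - w²/797)
K(o) = -20309/9469 (K(o) = 867*(-1/557) - 250*1/425 = -867/557 - 10/17 = -20309/9469)
(K(-134) + 434840) + y(1658) = (-20309/9469 + 434840) + (696/481 - 1/797*1658²) = 4117479651/9469 + (696/481 - 1/797*2748964) = 4117479651/9469 + (696/481 - 2748964/797) = 4117479651/9469 - 1321696972/383357 = 1565949497940539/3630007433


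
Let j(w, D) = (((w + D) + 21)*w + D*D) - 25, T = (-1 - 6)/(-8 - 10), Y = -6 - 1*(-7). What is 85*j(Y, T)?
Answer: -67745/324 ≈ -209.09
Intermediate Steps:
Y = 1 (Y = -6 + 7 = 1)
T = 7/18 (T = -7/(-18) = -7*(-1/18) = 7/18 ≈ 0.38889)
j(w, D) = -25 + D**2 + w*(21 + D + w) (j(w, D) = (((D + w) + 21)*w + D**2) - 25 = ((21 + D + w)*w + D**2) - 25 = (w*(21 + D + w) + D**2) - 25 = (D**2 + w*(21 + D + w)) - 25 = -25 + D**2 + w*(21 + D + w))
85*j(Y, T) = 85*(-25 + (7/18)**2 + 1**2 + 21*1 + (7/18)*1) = 85*(-25 + 49/324 + 1 + 21 + 7/18) = 85*(-797/324) = -67745/324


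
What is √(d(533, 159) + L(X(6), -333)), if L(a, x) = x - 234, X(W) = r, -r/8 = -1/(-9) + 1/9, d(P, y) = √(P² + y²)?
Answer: √(-567 + √309370) ≈ 3.2848*I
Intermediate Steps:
r = -16/9 (r = -8*(-1/(-9) + 1/9) = -8*(-1*(-⅑) + 1*(⅑)) = -8*(⅑ + ⅑) = -8*2/9 = -16/9 ≈ -1.7778)
X(W) = -16/9
L(a, x) = -234 + x
√(d(533, 159) + L(X(6), -333)) = √(√(533² + 159²) + (-234 - 333)) = √(√(284089 + 25281) - 567) = √(√309370 - 567) = √(-567 + √309370)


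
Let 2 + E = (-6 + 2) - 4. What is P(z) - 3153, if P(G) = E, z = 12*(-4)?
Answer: -3163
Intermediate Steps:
E = -10 (E = -2 + ((-6 + 2) - 4) = -2 + (-4 - 4) = -2 - 8 = -10)
z = -48
P(G) = -10
P(z) - 3153 = -10 - 3153 = -3163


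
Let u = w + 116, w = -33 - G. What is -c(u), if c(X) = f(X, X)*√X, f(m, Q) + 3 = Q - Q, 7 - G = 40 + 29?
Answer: 3*√145 ≈ 36.125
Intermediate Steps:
G = -62 (G = 7 - (40 + 29) = 7 - 1*69 = 7 - 69 = -62)
f(m, Q) = -3 (f(m, Q) = -3 + (Q - Q) = -3 + 0 = -3)
w = 29 (w = -33 - 1*(-62) = -33 + 62 = 29)
u = 145 (u = 29 + 116 = 145)
c(X) = -3*√X
-c(u) = -(-3)*√145 = 3*√145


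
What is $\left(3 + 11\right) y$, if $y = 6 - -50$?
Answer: $784$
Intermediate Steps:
$y = 56$ ($y = 6 + 50 = 56$)
$\left(3 + 11\right) y = \left(3 + 11\right) 56 = 14 \cdot 56 = 784$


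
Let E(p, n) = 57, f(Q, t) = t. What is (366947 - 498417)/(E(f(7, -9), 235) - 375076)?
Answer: 131470/375019 ≈ 0.35057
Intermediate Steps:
(366947 - 498417)/(E(f(7, -9), 235) - 375076) = (366947 - 498417)/(57 - 375076) = -131470/(-375019) = -131470*(-1/375019) = 131470/375019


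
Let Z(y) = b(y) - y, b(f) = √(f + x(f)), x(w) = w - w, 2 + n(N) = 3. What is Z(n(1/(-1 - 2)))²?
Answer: 0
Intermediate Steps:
n(N) = 1 (n(N) = -2 + 3 = 1)
x(w) = 0
b(f) = √f (b(f) = √(f + 0) = √f)
Z(y) = √y - y
Z(n(1/(-1 - 2)))² = (√1 - 1*1)² = (1 - 1)² = 0² = 0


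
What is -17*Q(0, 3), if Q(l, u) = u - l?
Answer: -51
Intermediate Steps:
-17*Q(0, 3) = -17*(3 - 1*0) = -17*(3 + 0) = -17*3 = -51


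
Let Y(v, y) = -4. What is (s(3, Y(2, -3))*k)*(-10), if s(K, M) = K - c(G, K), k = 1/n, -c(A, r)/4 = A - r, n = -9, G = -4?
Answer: -250/9 ≈ -27.778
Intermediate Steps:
c(A, r) = -4*A + 4*r (c(A, r) = -4*(A - r) = -4*A + 4*r)
k = -⅑ (k = 1/(-9) = -⅑ ≈ -0.11111)
s(K, M) = -16 - 3*K (s(K, M) = K - (-4*(-4) + 4*K) = K - (16 + 4*K) = K + (-16 - 4*K) = -16 - 3*K)
(s(3, Y(2, -3))*k)*(-10) = ((-16 - 3*3)*(-⅑))*(-10) = ((-16 - 9)*(-⅑))*(-10) = -25*(-⅑)*(-10) = (25/9)*(-10) = -250/9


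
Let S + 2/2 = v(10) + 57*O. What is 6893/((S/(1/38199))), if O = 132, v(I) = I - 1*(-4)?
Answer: 6893/287905863 ≈ 2.3942e-5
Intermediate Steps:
v(I) = 4 + I (v(I) = I + 4 = 4 + I)
S = 7537 (S = -1 + ((4 + 10) + 57*132) = -1 + (14 + 7524) = -1 + 7538 = 7537)
6893/((S/(1/38199))) = 6893/((7537/(1/38199))) = 6893/((7537*38199)) = 6893/287905863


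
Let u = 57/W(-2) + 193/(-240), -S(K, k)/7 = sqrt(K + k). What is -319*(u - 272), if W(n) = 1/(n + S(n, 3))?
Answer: 60161167/240 ≈ 2.5067e+5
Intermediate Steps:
S(K, k) = -7*sqrt(K + k)
W(n) = 1/(n - 7*sqrt(3 + n)) (W(n) = 1/(n - 7*sqrt(n + 3)) = 1/(n - 7*sqrt(3 + n)))
u = -123313/240 (u = 57/(1/(-2 - 7*sqrt(3 - 2))) + 193/(-240) = 57/(1/(-2 - 7*sqrt(1))) + 193*(-1/240) = 57/(1/(-2 - 7*1)) - 193/240 = 57/(1/(-2 - 7)) - 193/240 = 57/(1/(-9)) - 193/240 = 57/(-1/9) - 193/240 = 57*(-9) - 193/240 = -513 - 193/240 = -123313/240 ≈ -513.80)
-319*(u - 272) = -319*(-123313/240 - 272) = -319*(-188593/240) = 60161167/240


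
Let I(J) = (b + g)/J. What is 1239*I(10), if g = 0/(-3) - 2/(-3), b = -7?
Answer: -7847/10 ≈ -784.70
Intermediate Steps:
g = 2/3 (g = 0*(-1/3) - 2*(-1/3) = 0 + 2/3 = 2/3 ≈ 0.66667)
I(J) = -19/(3*J) (I(J) = (-7 + 2/3)/J = -19/(3*J))
1239*I(10) = 1239*(-19/3/10) = 1239*(-19/3*1/10) = 1239*(-19/30) = -7847/10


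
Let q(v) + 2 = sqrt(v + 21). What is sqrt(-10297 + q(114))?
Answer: sqrt(-10299 + 3*sqrt(15)) ≈ 101.43*I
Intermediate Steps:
q(v) = -2 + sqrt(21 + v) (q(v) = -2 + sqrt(v + 21) = -2 + sqrt(21 + v))
sqrt(-10297 + q(114)) = sqrt(-10297 + (-2 + sqrt(21 + 114))) = sqrt(-10297 + (-2 + sqrt(135))) = sqrt(-10297 + (-2 + 3*sqrt(15))) = sqrt(-10299 + 3*sqrt(15))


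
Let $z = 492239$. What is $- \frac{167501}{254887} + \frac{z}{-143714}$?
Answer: $- \frac{149537560707}{36630830318} \approx -4.0823$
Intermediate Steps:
$- \frac{167501}{254887} + \frac{z}{-143714} = - \frac{167501}{254887} + \frac{492239}{-143714} = \left(-167501\right) \frac{1}{254887} + 492239 \left(- \frac{1}{143714}\right) = - \frac{167501}{254887} - \frac{492239}{143714} = - \frac{149537560707}{36630830318}$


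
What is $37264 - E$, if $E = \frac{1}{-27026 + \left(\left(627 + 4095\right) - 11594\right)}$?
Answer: $\frac{1263175073}{33898} \approx 37264.0$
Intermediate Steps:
$E = - \frac{1}{33898}$ ($E = \frac{1}{-27026 + \left(4722 - 11594\right)} = \frac{1}{-27026 - 6872} = \frac{1}{-33898} = - \frac{1}{33898} \approx -2.95 \cdot 10^{-5}$)
$37264 - E = 37264 - - \frac{1}{33898} = 37264 + \frac{1}{33898} = \frac{1263175073}{33898}$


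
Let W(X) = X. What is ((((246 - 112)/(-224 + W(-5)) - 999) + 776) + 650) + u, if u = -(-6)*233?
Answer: 417791/229 ≈ 1824.4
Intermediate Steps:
u = 1398 (u = -1*(-1398) = 1398)
((((246 - 112)/(-224 + W(-5)) - 999) + 776) + 650) + u = ((((246 - 112)/(-224 - 5) - 999) + 776) + 650) + 1398 = (((134/(-229) - 999) + 776) + 650) + 1398 = (((134*(-1/229) - 999) + 776) + 650) + 1398 = (((-134/229 - 999) + 776) + 650) + 1398 = ((-228905/229 + 776) + 650) + 1398 = (-51201/229 + 650) + 1398 = 97649/229 + 1398 = 417791/229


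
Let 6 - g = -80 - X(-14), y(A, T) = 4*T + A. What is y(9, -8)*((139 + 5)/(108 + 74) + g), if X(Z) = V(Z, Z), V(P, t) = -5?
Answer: -171189/91 ≈ -1881.2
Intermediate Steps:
X(Z) = -5
y(A, T) = A + 4*T
g = 81 (g = 6 - (-80 - 1*(-5)) = 6 - (-80 + 5) = 6 - 1*(-75) = 6 + 75 = 81)
y(9, -8)*((139 + 5)/(108 + 74) + g) = (9 + 4*(-8))*((139 + 5)/(108 + 74) + 81) = (9 - 32)*(144/182 + 81) = -23*(144*(1/182) + 81) = -23*(72/91 + 81) = -23*7443/91 = -171189/91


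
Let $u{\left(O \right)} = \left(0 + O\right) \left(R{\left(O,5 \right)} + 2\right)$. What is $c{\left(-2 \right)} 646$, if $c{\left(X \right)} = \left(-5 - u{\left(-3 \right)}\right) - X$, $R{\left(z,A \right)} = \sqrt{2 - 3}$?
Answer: $1938 + 1938 i \approx 1938.0 + 1938.0 i$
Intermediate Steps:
$R{\left(z,A \right)} = i$ ($R{\left(z,A \right)} = \sqrt{-1} = i$)
$u{\left(O \right)} = O \left(2 + i\right)$ ($u{\left(O \right)} = \left(0 + O\right) \left(i + 2\right) = O \left(2 + i\right)$)
$c{\left(X \right)} = 1 - X + 3 i$ ($c{\left(X \right)} = \left(-5 - - 3 \left(2 + i\right)\right) - X = \left(-5 - \left(-6 - 3 i\right)\right) - X = \left(-5 + \left(6 + 3 i\right)\right) - X = \left(1 + 3 i\right) - X = 1 - X + 3 i$)
$c{\left(-2 \right)} 646 = \left(1 - -2 + 3 i\right) 646 = \left(1 + 2 + 3 i\right) 646 = \left(3 + 3 i\right) 646 = 1938 + 1938 i$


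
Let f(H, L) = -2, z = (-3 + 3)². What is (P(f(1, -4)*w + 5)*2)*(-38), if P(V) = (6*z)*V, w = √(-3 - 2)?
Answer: 0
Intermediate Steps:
z = 0 (z = 0² = 0)
w = I*√5 (w = √(-5) = I*√5 ≈ 2.2361*I)
P(V) = 0 (P(V) = (6*0)*V = 0*V = 0)
(P(f(1, -4)*w + 5)*2)*(-38) = (0*2)*(-38) = 0*(-38) = 0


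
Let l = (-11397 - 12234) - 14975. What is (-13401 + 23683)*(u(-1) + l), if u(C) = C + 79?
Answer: -396144896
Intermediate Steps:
u(C) = 79 + C
l = -38606 (l = -23631 - 14975 = -38606)
(-13401 + 23683)*(u(-1) + l) = (-13401 + 23683)*((79 - 1) - 38606) = 10282*(78 - 38606) = 10282*(-38528) = -396144896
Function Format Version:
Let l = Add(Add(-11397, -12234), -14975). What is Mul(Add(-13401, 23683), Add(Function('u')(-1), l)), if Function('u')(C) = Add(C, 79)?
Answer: -396144896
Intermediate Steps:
Function('u')(C) = Add(79, C)
l = -38606 (l = Add(-23631, -14975) = -38606)
Mul(Add(-13401, 23683), Add(Function('u')(-1), l)) = Mul(Add(-13401, 23683), Add(Add(79, -1), -38606)) = Mul(10282, Add(78, -38606)) = Mul(10282, -38528) = -396144896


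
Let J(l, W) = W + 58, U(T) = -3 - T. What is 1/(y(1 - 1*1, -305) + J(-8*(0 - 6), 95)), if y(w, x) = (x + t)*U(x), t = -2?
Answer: -1/92561 ≈ -1.0804e-5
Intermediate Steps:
J(l, W) = 58 + W
y(w, x) = (-3 - x)*(-2 + x) (y(w, x) = (x - 2)*(-3 - x) = (-2 + x)*(-3 - x) = (-3 - x)*(-2 + x))
1/(y(1 - 1*1, -305) + J(-8*(0 - 6), 95)) = 1/((6 - 1*(-305) - 1*(-305)²) + (58 + 95)) = 1/((6 + 305 - 1*93025) + 153) = 1/((6 + 305 - 93025) + 153) = 1/(-92714 + 153) = 1/(-92561) = -1/92561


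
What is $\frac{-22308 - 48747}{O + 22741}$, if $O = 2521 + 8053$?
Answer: $- \frac{4737}{2221} \approx -2.1328$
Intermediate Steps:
$O = 10574$
$\frac{-22308 - 48747}{O + 22741} = \frac{-22308 - 48747}{10574 + 22741} = - \frac{71055}{33315} = \left(-71055\right) \frac{1}{33315} = - \frac{4737}{2221}$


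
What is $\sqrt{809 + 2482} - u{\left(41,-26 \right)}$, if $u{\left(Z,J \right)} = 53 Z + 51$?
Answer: $-2224 + \sqrt{3291} \approx -2166.6$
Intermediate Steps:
$u{\left(Z,J \right)} = 51 + 53 Z$
$\sqrt{809 + 2482} - u{\left(41,-26 \right)} = \sqrt{809 + 2482} - \left(51 + 53 \cdot 41\right) = \sqrt{3291} - \left(51 + 2173\right) = \sqrt{3291} - 2224 = -2224 + \sqrt{3291}$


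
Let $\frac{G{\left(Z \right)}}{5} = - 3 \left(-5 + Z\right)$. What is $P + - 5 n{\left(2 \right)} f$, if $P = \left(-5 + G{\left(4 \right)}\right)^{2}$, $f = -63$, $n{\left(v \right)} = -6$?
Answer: $-1790$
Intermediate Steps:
$G{\left(Z \right)} = 75 - 15 Z$ ($G{\left(Z \right)} = 5 \left(- 3 \left(-5 + Z\right)\right) = 5 \left(15 - 3 Z\right) = 75 - 15 Z$)
$P = 100$ ($P = \left(-5 + \left(75 - 60\right)\right)^{2} = \left(-5 + 15\right)^{2} = 10^{2} = 100$)
$P + - 5 n{\left(2 \right)} f = 100 + \left(-5\right) \left(-6\right) \left(-63\right) = 100 + 30 \left(-63\right) = 100 - 1890 = -1790$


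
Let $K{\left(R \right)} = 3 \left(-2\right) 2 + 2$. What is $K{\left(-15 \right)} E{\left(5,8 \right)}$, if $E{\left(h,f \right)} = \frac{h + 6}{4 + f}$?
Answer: $- \frac{55}{6} \approx -9.1667$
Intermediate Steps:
$E{\left(h,f \right)} = \frac{6 + h}{4 + f}$
$K{\left(R \right)} = -10$ ($K{\left(R \right)} = \left(-6\right) 2 + 2 = -12 + 2 = -10$)
$K{\left(-15 \right)} E{\left(5,8 \right)} = - 10 \frac{6 + 5}{4 + 8} = - 10 \cdot \frac{1}{12} \cdot 11 = \left(-10\right) \frac{11}{12} = - \frac{55}{6}$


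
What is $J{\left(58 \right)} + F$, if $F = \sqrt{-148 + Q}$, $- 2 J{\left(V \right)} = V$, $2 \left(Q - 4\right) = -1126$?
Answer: $-29 + i \sqrt{707} \approx -29.0 + 26.589 i$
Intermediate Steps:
$Q = -559$ ($Q = 4 + \frac{1}{2} \left(-1126\right) = 4 - 563 = -559$)
$J{\left(V \right)} = - \frac{V}{2}$
$F = i \sqrt{707}$ ($F = \sqrt{-148 - 559} = \sqrt{-707} = i \sqrt{707} \approx 26.589 i$)
$J{\left(58 \right)} + F = \left(- \frac{1}{2}\right) 58 + i \sqrt{707} = -29 + i \sqrt{707}$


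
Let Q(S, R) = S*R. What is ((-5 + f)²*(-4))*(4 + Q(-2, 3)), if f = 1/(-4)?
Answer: 441/2 ≈ 220.50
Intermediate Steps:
f = -¼ ≈ -0.25000
Q(S, R) = R*S
((-5 + f)²*(-4))*(4 + Q(-2, 3)) = ((-5 - ¼)²*(-4))*(4 + 3*(-2)) = ((-21/4)²*(-4))*(4 - 6) = ((441/16)*(-4))*(-2) = -441/4*(-2) = 441/2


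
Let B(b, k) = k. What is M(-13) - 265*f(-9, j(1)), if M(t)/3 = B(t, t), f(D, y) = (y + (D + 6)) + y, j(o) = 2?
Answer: -304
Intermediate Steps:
f(D, y) = 6 + D + 2*y (f(D, y) = (y + (6 + D)) + y = (6 + D + y) + y = 6 + D + 2*y)
M(t) = 3*t
M(-13) - 265*f(-9, j(1)) = 3*(-13) - 265*(6 - 9 + 2*2) = -39 - 265*(6 - 9 + 4) = -39 - 265*1 = -39 - 265 = -304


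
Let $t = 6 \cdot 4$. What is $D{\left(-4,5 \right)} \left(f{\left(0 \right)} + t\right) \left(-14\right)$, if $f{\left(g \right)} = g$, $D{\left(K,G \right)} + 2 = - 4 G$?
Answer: $7392$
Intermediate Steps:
$D{\left(K,G \right)} = -2 - 4 G$
$t = 24$
$D{\left(-4,5 \right)} \left(f{\left(0 \right)} + t\right) \left(-14\right) = \left(-2 - 20\right) \left(0 + 24\right) \left(-14\right) = \left(-2 - 20\right) 24 \left(-14\right) = \left(-22\right) 24 \left(-14\right) = \left(-528\right) \left(-14\right) = 7392$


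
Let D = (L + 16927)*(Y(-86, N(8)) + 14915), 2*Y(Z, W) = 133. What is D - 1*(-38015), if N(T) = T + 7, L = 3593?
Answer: 307458395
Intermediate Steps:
N(T) = 7 + T
Y(Z, W) = 133/2 (Y(Z, W) = (½)*133 = 133/2)
D = 307420380 (D = (3593 + 16927)*(133/2 + 14915) = 20520*(29963/2) = 307420380)
D - 1*(-38015) = 307420380 - 1*(-38015) = 307420380 + 38015 = 307458395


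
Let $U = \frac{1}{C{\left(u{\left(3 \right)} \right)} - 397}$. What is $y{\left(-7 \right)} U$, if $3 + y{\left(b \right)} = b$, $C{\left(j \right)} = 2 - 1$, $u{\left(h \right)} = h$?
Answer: $\frac{5}{198} \approx 0.025253$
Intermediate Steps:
$C{\left(j \right)} = 1$
$y{\left(b \right)} = -3 + b$
$U = - \frac{1}{396}$ ($U = \frac{1}{1 - 397} = \frac{1}{-396} = - \frac{1}{396} \approx -0.0025253$)
$y{\left(-7 \right)} U = \left(-3 - 7\right) \left(- \frac{1}{396}\right) = \left(-10\right) \left(- \frac{1}{396}\right) = \frac{5}{198}$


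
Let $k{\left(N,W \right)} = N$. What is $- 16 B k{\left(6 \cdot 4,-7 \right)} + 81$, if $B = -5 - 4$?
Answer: $3537$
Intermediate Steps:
$B = -9$ ($B = -5 - 4 = -9$)
$- 16 B k{\left(6 \cdot 4,-7 \right)} + 81 = \left(-16\right) \left(-9\right) 6 \cdot 4 + 81 = 144 \cdot 24 + 81 = 3456 + 81 = 3537$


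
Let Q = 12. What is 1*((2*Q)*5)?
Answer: 120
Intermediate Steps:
1*((2*Q)*5) = 1*((2*12)*5) = 1*(24*5) = 1*120 = 120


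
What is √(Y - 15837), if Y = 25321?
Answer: 2*√2371 ≈ 97.386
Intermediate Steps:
√(Y - 15837) = √(25321 - 15837) = √9484 = 2*√2371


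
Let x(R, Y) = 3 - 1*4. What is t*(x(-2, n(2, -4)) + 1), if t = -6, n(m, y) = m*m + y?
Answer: 0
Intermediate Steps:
n(m, y) = y + m² (n(m, y) = m² + y = y + m²)
x(R, Y) = -1 (x(R, Y) = 3 - 4 = -1)
t*(x(-2, n(2, -4)) + 1) = -6*(-1 + 1) = -6*0 = 0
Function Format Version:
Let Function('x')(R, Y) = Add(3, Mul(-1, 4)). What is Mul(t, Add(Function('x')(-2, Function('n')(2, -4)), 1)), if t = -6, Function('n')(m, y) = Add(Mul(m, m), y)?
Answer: 0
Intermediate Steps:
Function('n')(m, y) = Add(y, Pow(m, 2)) (Function('n')(m, y) = Add(Pow(m, 2), y) = Add(y, Pow(m, 2)))
Function('x')(R, Y) = -1 (Function('x')(R, Y) = Add(3, -4) = -1)
Mul(t, Add(Function('x')(-2, Function('n')(2, -4)), 1)) = Mul(-6, Add(-1, 1)) = Mul(-6, 0) = 0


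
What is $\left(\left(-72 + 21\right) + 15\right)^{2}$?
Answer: $1296$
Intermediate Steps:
$\left(\left(-72 + 21\right) + 15\right)^{2} = \left(-51 + 15\right)^{2} = \left(-36\right)^{2} = 1296$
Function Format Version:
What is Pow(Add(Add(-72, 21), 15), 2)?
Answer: 1296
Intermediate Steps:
Pow(Add(Add(-72, 21), 15), 2) = Pow(Add(-51, 15), 2) = Pow(-36, 2) = 1296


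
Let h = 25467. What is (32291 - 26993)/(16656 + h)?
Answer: 1766/14041 ≈ 0.12577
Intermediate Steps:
(32291 - 26993)/(16656 + h) = (32291 - 26993)/(16656 + 25467) = 5298/42123 = 5298*(1/42123) = 1766/14041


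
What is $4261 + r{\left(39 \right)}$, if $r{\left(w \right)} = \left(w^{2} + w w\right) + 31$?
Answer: $7334$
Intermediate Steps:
$r{\left(w \right)} = 31 + 2 w^{2}$ ($r{\left(w \right)} = \left(w^{2} + w^{2}\right) + 31 = 2 w^{2} + 31 = 31 + 2 w^{2}$)
$4261 + r{\left(39 \right)} = 4261 + \left(31 + 2 \cdot 39^{2}\right) = 4261 + \left(31 + 2 \cdot 1521\right) = 4261 + \left(31 + 3042\right) = 4261 + 3073 = 7334$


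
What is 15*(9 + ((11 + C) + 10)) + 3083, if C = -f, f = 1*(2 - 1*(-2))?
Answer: 3473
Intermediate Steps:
f = 4 (f = 1*(2 + 2) = 1*4 = 4)
C = -4 (C = -1*4 = -4)
15*(9 + ((11 + C) + 10)) + 3083 = 15*(9 + ((11 - 4) + 10)) + 3083 = 15*(9 + (7 + 10)) + 3083 = 15*(9 + 17) + 3083 = 15*26 + 3083 = 390 + 3083 = 3473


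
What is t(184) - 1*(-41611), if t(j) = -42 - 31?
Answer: 41538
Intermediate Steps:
t(j) = -73
t(184) - 1*(-41611) = -73 - 1*(-41611) = -73 + 41611 = 41538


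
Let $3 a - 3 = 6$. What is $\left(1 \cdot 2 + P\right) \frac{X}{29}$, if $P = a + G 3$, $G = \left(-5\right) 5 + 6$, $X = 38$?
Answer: $- \frac{1976}{29} \approx -68.138$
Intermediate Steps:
$a = 3$ ($a = 1 + \frac{1}{3} \cdot 6 = 1 + 2 = 3$)
$G = -19$ ($G = -25 + 6 = -19$)
$P = -54$ ($P = 3 - 57 = -54$)
$\left(1 \cdot 2 + P\right) \frac{X}{29} = \left(1 \cdot 2 - 54\right) \frac{38}{29} = \left(2 - 54\right) 38 \cdot \frac{1}{29} = \left(-52\right) \frac{38}{29} = - \frac{1976}{29}$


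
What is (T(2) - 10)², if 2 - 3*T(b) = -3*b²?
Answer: 256/9 ≈ 28.444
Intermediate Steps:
T(b) = ⅔ + b² (T(b) = ⅔ - (-1)*b² = ⅔ + b²)
(T(2) - 10)² = ((⅔ + 2²) - 10)² = ((⅔ + 4) - 10)² = (14/3 - 10)² = (-16/3)² = 256/9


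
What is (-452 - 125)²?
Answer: 332929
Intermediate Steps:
(-452 - 125)² = (-577)² = 332929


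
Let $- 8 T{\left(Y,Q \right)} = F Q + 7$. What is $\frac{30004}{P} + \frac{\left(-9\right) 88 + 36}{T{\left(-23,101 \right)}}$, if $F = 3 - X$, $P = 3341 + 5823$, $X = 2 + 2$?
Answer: $- \frac{6575437}{107677} \approx -61.066$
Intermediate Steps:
$X = 4$
$P = 9164$
$F = -1$ ($F = 3 - 4 = -1$)
$T{\left(Y,Q \right)} = - \frac{7}{8} + \frac{Q}{8}$ ($T{\left(Y,Q \right)} = - \frac{- Q + 7}{8} = - \frac{7 - Q}{8} = - \frac{7}{8} + \frac{Q}{8}$)
$\frac{30004}{P} + \frac{\left(-9\right) 88 + 36}{T{\left(-23,101 \right)}} = \frac{30004}{9164} + \frac{\left(-9\right) 88 + 36}{- \frac{7}{8} + \frac{1}{8} \cdot 101} = 30004 \cdot \frac{1}{9164} + \frac{-792 + 36}{- \frac{7}{8} + \frac{101}{8}} = \frac{7501}{2291} - \frac{756}{\frac{47}{4}} = \frac{7501}{2291} - \frac{3024}{47} = - \frac{6575437}{107677}$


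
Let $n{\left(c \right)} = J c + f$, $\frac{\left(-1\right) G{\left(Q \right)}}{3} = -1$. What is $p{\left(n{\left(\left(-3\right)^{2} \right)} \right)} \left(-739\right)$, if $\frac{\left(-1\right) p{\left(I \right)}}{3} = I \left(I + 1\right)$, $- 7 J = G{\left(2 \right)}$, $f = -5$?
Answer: $\frac{7559970}{49} \approx 1.5429 \cdot 10^{5}$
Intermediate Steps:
$G{\left(Q \right)} = 3$ ($G{\left(Q \right)} = \left(-3\right) \left(-1\right) = 3$)
$J = - \frac{3}{7}$ ($J = \left(- \frac{1}{7}\right) 3 = - \frac{3}{7} \approx -0.42857$)
$n{\left(c \right)} = -5 - \frac{3 c}{7}$ ($n{\left(c \right)} = - \frac{3 c}{7} - 5 = -5 - \frac{3 c}{7}$)
$p{\left(I \right)} = - 3 I \left(1 + I\right)$ ($p{\left(I \right)} = - 3 I \left(I + 1\right) = - 3 I \left(1 + I\right)$)
$p{\left(n{\left(\left(-3\right)^{2} \right)} \right)} \left(-739\right) = - 3 \left(-5 - \frac{3 \left(-3\right)^{2}}{7}\right) \left(1 - \left(5 + \frac{3 \left(-3\right)^{2}}{7}\right)\right) \left(-739\right) = - 3 \left(-5 - \frac{27}{7}\right) \left(1 - \frac{62}{7}\right) \left(-739\right) = \left(-3\right) \left(- \frac{62}{7}\right) \left(1 - \frac{62}{7}\right) \left(-739\right) = \left(-3\right) \left(- \frac{62}{7}\right) \left(- \frac{55}{7}\right) \left(-739\right) = \left(- \frac{10230}{49}\right) \left(-739\right) = \frac{7559970}{49}$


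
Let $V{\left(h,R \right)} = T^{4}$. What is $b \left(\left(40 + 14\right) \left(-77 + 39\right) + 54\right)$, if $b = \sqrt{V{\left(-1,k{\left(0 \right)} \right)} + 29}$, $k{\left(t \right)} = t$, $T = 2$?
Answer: $- 5994 \sqrt{5} \approx -13403.0$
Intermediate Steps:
$V{\left(h,R \right)} = 16$ ($V{\left(h,R \right)} = 2^{4} = 16$)
$b = 3 \sqrt{5}$ ($b = \sqrt{16 + 29} = \sqrt{45} = 3 \sqrt{5} \approx 6.7082$)
$b \left(\left(40 + 14\right) \left(-77 + 39\right) + 54\right) = 3 \sqrt{5} \left(\left(40 + 14\right) \left(-77 + 39\right) + 54\right) = 3 \sqrt{5} \left(54 \left(-38\right) + 54\right) = 3 \sqrt{5} \left(-2052 + 54\right) = 3 \sqrt{5} \left(-1998\right) = - 5994 \sqrt{5}$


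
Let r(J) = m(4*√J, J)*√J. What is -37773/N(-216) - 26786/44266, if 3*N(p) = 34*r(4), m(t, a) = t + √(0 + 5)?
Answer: -5029612033/22199399 + 113319*√5/4012 ≈ -163.41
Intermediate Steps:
m(t, a) = t + √5
r(J) = √J*(√5 + 4*√J) (r(J) = (4*√J + √5)*√J = (√5 + 4*√J)*√J = √J*(√5 + 4*√J))
N(p) = 544/3 + 68*√5/3 (N(p) = (34*(4*4 + √5*√4))/3 = (34*(16 + √5*2))/3 = (34*(16 + 2*√5))/3 = (544 + 68*√5)/3 = 544/3 + 68*√5/3)
-37773/N(-216) - 26786/44266 = -37773/(544/3 + 68*√5/3) - 26786/44266 = -37773/(544/3 + 68*√5/3) - 26786*1/44266 = -37773/(544/3 + 68*√5/3) - 13393/22133 = -13393/22133 - 37773/(544/3 + 68*√5/3)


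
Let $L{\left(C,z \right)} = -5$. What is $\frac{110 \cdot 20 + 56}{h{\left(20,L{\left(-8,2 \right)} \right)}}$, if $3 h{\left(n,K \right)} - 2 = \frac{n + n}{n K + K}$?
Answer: $\frac{71064}{17} \approx 4180.2$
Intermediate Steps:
$h{\left(n,K \right)} = \frac{2}{3} + \frac{2 n}{3 \left(K + K n\right)}$ ($h{\left(n,K \right)} = \frac{2}{3} + \frac{\left(n + n\right) \frac{1}{n K + K}}{3} = \frac{2}{3} + \frac{2 n \frac{1}{K n + K}}{3} = \frac{2}{3} + \frac{2 n \frac{1}{K + K n}}{3} = \frac{2}{3} + \frac{2 n}{3 \left(K + K n\right)}$)
$\frac{110 \cdot 20 + 56}{h{\left(20,L{\left(-8,2 \right)} \right)}} = \frac{110 \cdot 20 + 56}{\frac{2}{3} \frac{1}{-5} \frac{1}{1 + 20} \left(-5 + 20 - 100\right)} = \frac{2200 + 56}{\frac{2}{3} \left(- \frac{1}{5}\right) \frac{1}{21} \left(-5 + 20 - 100\right)} = \frac{2256}{\frac{2}{3} \left(- \frac{1}{5}\right) \frac{1}{21} \left(-85\right)} = \frac{2256}{\frac{34}{63}} = 2256 \cdot \frac{63}{34} = \frac{71064}{17}$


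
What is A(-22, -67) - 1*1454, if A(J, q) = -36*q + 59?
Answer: 1017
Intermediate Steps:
A(J, q) = 59 - 36*q
A(-22, -67) - 1*1454 = (59 - 36*(-67)) - 1*1454 = (59 + 2412) - 1454 = 2471 - 1454 = 1017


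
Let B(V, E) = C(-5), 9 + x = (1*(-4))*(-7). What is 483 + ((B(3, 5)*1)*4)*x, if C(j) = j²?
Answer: 2383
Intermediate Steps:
x = 19 (x = -9 + (1*(-4))*(-7) = -9 - 4*(-7) = -9 + 28 = 19)
B(V, E) = 25 (B(V, E) = (-5)² = 25)
483 + ((B(3, 5)*1)*4)*x = 483 + ((25*1)*4)*19 = 483 + (25*4)*19 = 483 + 100*19 = 483 + 1900 = 2383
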